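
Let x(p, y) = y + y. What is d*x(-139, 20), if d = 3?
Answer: 120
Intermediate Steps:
x(p, y) = 2*y
d*x(-139, 20) = 3*(2*20) = 3*40 = 120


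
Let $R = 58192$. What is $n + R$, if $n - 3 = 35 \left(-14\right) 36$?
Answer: $40555$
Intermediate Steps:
$n = -17637$ ($n = 3 + 35 \left(-14\right) 36 = 3 - 17640 = -17637$)
$n + R = -17637 + 58192 = 40555$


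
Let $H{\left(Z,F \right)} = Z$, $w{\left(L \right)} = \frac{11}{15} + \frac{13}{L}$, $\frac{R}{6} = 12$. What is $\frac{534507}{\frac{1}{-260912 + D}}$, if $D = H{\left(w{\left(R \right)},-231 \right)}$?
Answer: $- \frac{16735056228479}{120} \approx -1.3946 \cdot 10^{11}$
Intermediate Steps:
$R = 72$ ($R = 6 \cdot 12 = 72$)
$w{\left(L \right)} = \frac{11}{15} + \frac{13}{L}$ ($w{\left(L \right)} = 11 \cdot \frac{1}{15} + \frac{13}{L} = \frac{11}{15} + \frac{13}{L}$)
$D = \frac{329}{360}$ ($D = \frac{11}{15} + \frac{13}{72} = \frac{329}{360} \approx 0.91389$)
$\frac{534507}{\frac{1}{-260912 + D}} = \frac{534507}{\frac{1}{-260912 + \frac{329}{360}}} = \frac{534507}{\frac{1}{- \frac{93927991}{360}}} = \frac{534507}{- \frac{360}{93927991}} = 534507 \left(- \frac{93927991}{360}\right) = - \frac{16735056228479}{120}$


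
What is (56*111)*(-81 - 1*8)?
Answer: -553224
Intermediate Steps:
(56*111)*(-81 - 1*8) = 6216*(-81 - 8) = 6216*(-89) = -553224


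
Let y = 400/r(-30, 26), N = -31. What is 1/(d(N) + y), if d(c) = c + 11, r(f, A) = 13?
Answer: 13/140 ≈ 0.092857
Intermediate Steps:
d(c) = 11 + c
y = 400/13 ≈ 30.769
1/(d(N) + y) = 1/((11 - 31) + 400/13) = 1/(-20 + 400/13) = 1/(140/13) = 13/140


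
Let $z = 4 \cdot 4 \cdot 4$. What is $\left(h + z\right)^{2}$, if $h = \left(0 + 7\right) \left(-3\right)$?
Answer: $1849$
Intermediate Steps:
$h = -21$ ($h = 7 \left(-3\right) = -21$)
$z = 64$ ($z = 16 \cdot 4 = 64$)
$\left(h + z\right)^{2} = \left(-21 + 64\right)^{2} = 43^{2} = 1849$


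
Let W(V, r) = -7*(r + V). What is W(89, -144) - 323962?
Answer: -323577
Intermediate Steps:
W(V, r) = -7*V - 7*r (W(V, r) = -7*(V + r) = -7*V - 7*r)
W(89, -144) - 323962 = (-7*89 - 7*(-144)) - 323962 = (-623 + 1008) - 323962 = 385 - 323962 = -323577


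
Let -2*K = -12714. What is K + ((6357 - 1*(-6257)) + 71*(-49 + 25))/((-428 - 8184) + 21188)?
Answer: 39978271/6288 ≈ 6357.9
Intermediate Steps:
K = 6357 (K = -½*(-12714) = 6357)
K + ((6357 - 1*(-6257)) + 71*(-49 + 25))/((-428 - 8184) + 21188) = 6357 + ((6357 - 1*(-6257)) + 71*(-49 + 25))/((-428 - 8184) + 21188) = 6357 + ((6357 + 6257) + 71*(-24))/(-8612 + 21188) = 6357 + (12614 - 1704)/12576 = 6357 + 10910*(1/12576) = 6357 + 5455/6288 = 39978271/6288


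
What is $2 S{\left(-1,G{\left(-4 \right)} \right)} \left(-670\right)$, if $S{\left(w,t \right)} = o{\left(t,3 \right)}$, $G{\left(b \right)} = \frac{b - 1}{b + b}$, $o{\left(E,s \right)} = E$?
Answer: $- \frac{1675}{2} \approx -837.5$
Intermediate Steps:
$G{\left(b \right)} = \frac{-1 + b}{2 b}$
$S{\left(w,t \right)} = t$
$2 S{\left(-1,G{\left(-4 \right)} \right)} \left(-670\right) = 2 \frac{-1 - 4}{2 \left(-4\right)} \left(-670\right) = 2 \cdot \frac{1}{2} \left(- \frac{1}{4}\right) \left(-5\right) \left(-670\right) = 2 \cdot \frac{5}{8} \left(-670\right) = \frac{5}{4} \left(-670\right) = - \frac{1675}{2}$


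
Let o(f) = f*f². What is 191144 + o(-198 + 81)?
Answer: -1410469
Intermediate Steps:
o(f) = f³
191144 + o(-198 + 81) = 191144 + (-198 + 81)³ = 191144 + (-117)³ = 191144 - 1601613 = -1410469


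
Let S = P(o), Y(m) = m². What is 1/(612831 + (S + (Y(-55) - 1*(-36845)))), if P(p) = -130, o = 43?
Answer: 1/652571 ≈ 1.5324e-6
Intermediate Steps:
S = -130
1/(612831 + (S + (Y(-55) - 1*(-36845)))) = 1/(612831 + (-130 + ((-55)² - 1*(-36845)))) = 1/(612831 + (-130 + (3025 + 36845))) = 1/(612831 + (-130 + 39870)) = 1/(612831 + 39740) = 1/652571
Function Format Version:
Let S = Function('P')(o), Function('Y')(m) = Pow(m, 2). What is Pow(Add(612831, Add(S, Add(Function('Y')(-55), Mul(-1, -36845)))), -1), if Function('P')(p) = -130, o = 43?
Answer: Rational(1, 652571) ≈ 1.5324e-6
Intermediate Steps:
S = -130
Pow(Add(612831, Add(S, Add(Function('Y')(-55), Mul(-1, -36845)))), -1) = Pow(Add(612831, Add(-130, Add(Pow(-55, 2), Mul(-1, -36845)))), -1) = Pow(Add(612831, Add(-130, Add(3025, 36845))), -1) = Pow(Add(612831, Add(-130, 39870)), -1) = Pow(Add(612831, 39740), -1) = Pow(652571, -1) = Rational(1, 652571)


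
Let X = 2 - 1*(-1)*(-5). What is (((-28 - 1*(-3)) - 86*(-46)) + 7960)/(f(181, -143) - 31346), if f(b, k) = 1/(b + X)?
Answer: -2116598/5579587 ≈ -0.37935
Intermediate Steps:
X = -3 (X = 2 + 1*(-5) = 2 - 5 = -3)
f(b, k) = 1/(-3 + b) (f(b, k) = 1/(b - 3) = 1/(-3 + b))
(((-28 - 1*(-3)) - 86*(-46)) + 7960)/(f(181, -143) - 31346) = (((-28 - 1*(-3)) - 86*(-46)) + 7960)/(1/(-3 + 181) - 31346) = (((-28 + 3) + 3956) + 7960)/(1/178 - 31346) = ((-25 + 3956) + 7960)/(1/178 - 31346) = (3931 + 7960)/(-5579587/178) = 11891*(-178/5579587) = -2116598/5579587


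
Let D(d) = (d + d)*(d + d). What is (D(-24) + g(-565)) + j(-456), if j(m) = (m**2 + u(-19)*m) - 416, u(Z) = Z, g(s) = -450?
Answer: 218038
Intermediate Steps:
D(d) = 4*d**2 (D(d) = (2*d)*(2*d) = 4*d**2)
j(m) = -416 + m**2 - 19*m (j(m) = (m**2 - 19*m) - 416 = -416 + m**2 - 19*m)
(D(-24) + g(-565)) + j(-456) = (4*(-24)**2 - 450) + (-416 + (-456)**2 - 19*(-456)) = (4*576 - 450) + (-416 + 207936 + 8664) = (2304 - 450) + 216184 = 1854 + 216184 = 218038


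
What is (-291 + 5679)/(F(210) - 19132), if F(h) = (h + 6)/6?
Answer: -1347/4774 ≈ -0.28215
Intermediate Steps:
F(h) = 1 + h/6 (F(h) = (6 + h)*(⅙) = 1 + h/6)
(-291 + 5679)/(F(210) - 19132) = (-291 + 5679)/((1 + (⅙)*210) - 19132) = 5388/((1 + 35) - 19132) = 5388/(36 - 19132) = 5388/(-19096) = 5388*(-1/19096) = -1347/4774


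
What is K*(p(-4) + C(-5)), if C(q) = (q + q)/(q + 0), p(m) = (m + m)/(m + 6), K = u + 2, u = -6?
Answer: 8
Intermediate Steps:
K = -4 (K = -6 + 2 = -4)
p(m) = 2*m/(6 + m) (p(m) = (2*m)/(6 + m) = 2*m/(6 + m))
C(q) = 2 (C(q) = (2*q)/q = 2)
K*(p(-4) + C(-5)) = -4*(2*(-4)/(6 - 4) + 2) = -4*(2*(-4)/2 + 2) = -4*(2*(-4)*(½) + 2) = -4*(-4 + 2) = -4*(-2) = 8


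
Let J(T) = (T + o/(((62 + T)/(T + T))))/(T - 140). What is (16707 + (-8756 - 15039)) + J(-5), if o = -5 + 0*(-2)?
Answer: -11716417/1653 ≈ -7088.0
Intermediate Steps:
o = -5 (o = -5 + 0 = -5)
J(T) = (T - 10*T/(62 + T))/(-140 + T) (J(T) = (T - 5*(T + T)/(62 + T))/(T - 140) = (T - 5*2*T/(62 + T))/(-140 + T) = (T - 10*T/(62 + T))/(-140 + T))
(16707 + (-8756 - 15039)) + J(-5) = (16707 + (-8756 - 15039)) - 5*(52 - 5)/(-8680 + (-5)² - 78*(-5)) = (16707 - 23795) - 5*47/(-8680 + 25 + 390) = -7088 - 5*47/(-8265) = -7088 - 5*(-1/8265)*47 = -7088 + 47/1653 = -11716417/1653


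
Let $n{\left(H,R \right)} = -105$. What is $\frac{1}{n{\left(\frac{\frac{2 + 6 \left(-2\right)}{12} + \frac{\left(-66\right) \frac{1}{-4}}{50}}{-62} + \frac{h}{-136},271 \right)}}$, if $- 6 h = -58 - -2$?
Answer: $- \frac{1}{105} \approx -0.0095238$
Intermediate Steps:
$h = \frac{28}{3}$ ($h = - \frac{-58 - -2}{6} = - \frac{-58 + 2}{6} = \left(- \frac{1}{6}\right) \left(-56\right) = \frac{28}{3} \approx 9.3333$)
$\frac{1}{n{\left(\frac{\frac{2 + 6 \left(-2\right)}{12} + \frac{\left(-66\right) \frac{1}{-4}}{50}}{-62} + \frac{h}{-136},271 \right)}} = \frac{1}{-105} = - \frac{1}{105}$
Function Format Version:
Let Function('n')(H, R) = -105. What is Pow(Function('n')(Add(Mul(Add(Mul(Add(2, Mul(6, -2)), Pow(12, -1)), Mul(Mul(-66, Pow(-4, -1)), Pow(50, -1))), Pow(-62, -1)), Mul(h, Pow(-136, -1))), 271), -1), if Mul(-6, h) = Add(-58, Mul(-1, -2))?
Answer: Rational(-1, 105) ≈ -0.0095238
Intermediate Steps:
h = Rational(28, 3) (h = Mul(Rational(-1, 6), Add(-58, Mul(-1, -2))) = Mul(Rational(-1, 6), Add(-58, 2)) = Mul(Rational(-1, 6), -56) = Rational(28, 3) ≈ 9.3333)
Pow(Function('n')(Add(Mul(Add(Mul(Add(2, Mul(6, -2)), Pow(12, -1)), Mul(Mul(-66, Pow(-4, -1)), Pow(50, -1))), Pow(-62, -1)), Mul(h, Pow(-136, -1))), 271), -1) = Pow(-105, -1) = Rational(-1, 105)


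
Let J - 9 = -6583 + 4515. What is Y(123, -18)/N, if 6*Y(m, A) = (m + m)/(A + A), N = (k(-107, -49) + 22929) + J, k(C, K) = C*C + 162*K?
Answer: -41/877716 ≈ -4.6712e-5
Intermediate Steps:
J = -2059 (J = 9 + (-6583 + 4515) = 9 - 2068 = -2059)
k(C, K) = C² + 162*K
N = 24381 (N = (((-107)² + 162*(-49)) + 22929) - 2059 = ((11449 - 7938) + 22929) - 2059 = (3511 + 22929) - 2059 = 26440 - 2059 = 24381)
Y(m, A) = m/(6*A) (Y(m, A) = ((m + m)/(A + A))/6 = ((2*m)/((2*A)))/6 = ((2*m)*(1/(2*A)))/6 = (m/A)/6 = m/(6*A))
Y(123, -18)/N = ((⅙)*123/(-18))/24381 = ((⅙)*123*(-1/18))*(1/24381) = -41/36*1/24381 = -41/877716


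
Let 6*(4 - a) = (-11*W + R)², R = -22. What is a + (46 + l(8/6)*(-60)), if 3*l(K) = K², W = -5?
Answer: -3007/18 ≈ -167.06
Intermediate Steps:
l(K) = K²/3
a = -355/2 (a = 4 - (-11*(-5) - 22)²/6 = 4 - (55 - 22)²/6 = 4 - ⅙*33² = 4 - ⅙*1089 = 4 - 363/2 = -355/2 ≈ -177.50)
a + (46 + l(8/6)*(-60)) = -355/2 + (46 + ((8/6)²/3)*(-60)) = -355/2 + (46 + ((8*(⅙))²/3)*(-60)) = -355/2 + (46 + ((4/3)²/3)*(-60)) = -355/2 + (46 + ((⅓)*(16/9))*(-60)) = -355/2 + (46 + (16/27)*(-60)) = -355/2 + (46 - 320/9) = -355/2 + 94/9 = -3007/18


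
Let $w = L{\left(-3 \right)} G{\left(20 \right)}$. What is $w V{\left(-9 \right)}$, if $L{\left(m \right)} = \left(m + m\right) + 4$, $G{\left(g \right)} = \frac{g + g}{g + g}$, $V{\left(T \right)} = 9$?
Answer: $-18$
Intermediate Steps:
$G{\left(g \right)} = 1$ ($G{\left(g \right)} = \frac{2 g}{2 g} = 2 g \frac{1}{2 g} = 1$)
$L{\left(m \right)} = 4 + 2 m$ ($L{\left(m \right)} = 2 m + 4 = 4 + 2 m$)
$w = -2$ ($w = \left(4 + 2 \left(-3\right)\right) 1 = \left(4 - 6\right) 1 = \left(-2\right) 1 = -2$)
$w V{\left(-9 \right)} = \left(-2\right) 9 = -18$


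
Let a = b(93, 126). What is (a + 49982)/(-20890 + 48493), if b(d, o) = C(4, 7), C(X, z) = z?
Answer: 16663/9201 ≈ 1.8110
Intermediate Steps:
b(d, o) = 7
a = 7
(a + 49982)/(-20890 + 48493) = (7 + 49982)/(-20890 + 48493) = 49989/27603 = 49989*(1/27603) = 16663/9201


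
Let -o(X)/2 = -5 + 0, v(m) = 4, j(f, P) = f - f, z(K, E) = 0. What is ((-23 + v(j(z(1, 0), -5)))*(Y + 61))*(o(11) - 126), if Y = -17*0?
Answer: 134444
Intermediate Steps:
j(f, P) = 0
o(X) = 10 (o(X) = -2*(-5 + 0) = -2*(-5) = 10)
Y = 0
((-23 + v(j(z(1, 0), -5)))*(Y + 61))*(o(11) - 126) = ((-23 + 4)*(0 + 61))*(10 - 126) = -19*61*(-116) = -1159*(-116) = 134444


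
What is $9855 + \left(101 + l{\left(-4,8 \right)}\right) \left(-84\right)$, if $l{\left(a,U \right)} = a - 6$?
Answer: $2211$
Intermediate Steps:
$l{\left(a,U \right)} = -6 + a$ ($l{\left(a,U \right)} = a - 6 = -6 + a$)
$9855 + \left(101 + l{\left(-4,8 \right)}\right) \left(-84\right) = 9855 + \left(101 - 10\right) \left(-84\right) = 9855 + 91 \left(-84\right) = 9855 - 7644 = 2211$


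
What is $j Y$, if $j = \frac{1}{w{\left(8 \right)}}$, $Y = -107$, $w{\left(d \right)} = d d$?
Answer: $- \frac{107}{64} \approx -1.6719$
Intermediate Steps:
$w{\left(d \right)} = d^{2}$
$j = \frac{1}{64}$ ($j = \frac{1}{8^{2}} = \frac{1}{64} \approx 0.015625$)
$j Y = \frac{1}{64} \left(-107\right) = - \frac{107}{64}$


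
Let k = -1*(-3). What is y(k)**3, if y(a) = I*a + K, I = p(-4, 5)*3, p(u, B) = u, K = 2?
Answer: -39304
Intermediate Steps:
k = 3
I = -12 (I = -4*3 = -12)
y(a) = 2 - 12*a (y(a) = -12*a + 2 = 2 - 12*a)
y(k)**3 = (2 - 12*3)**3 = (2 - 36)**3 = (-34)**3 = -39304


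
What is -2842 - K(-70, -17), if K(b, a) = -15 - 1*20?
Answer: -2807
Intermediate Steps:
K(b, a) = -35 (K(b, a) = -15 - 20 = -35)
-2842 - K(-70, -17) = -2842 - 1*(-35) = -2842 + 35 = -2807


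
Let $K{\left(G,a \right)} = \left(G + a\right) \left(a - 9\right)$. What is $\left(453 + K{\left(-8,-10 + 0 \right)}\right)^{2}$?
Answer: $632025$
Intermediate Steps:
$K{\left(G,a \right)} = \left(-9 + a\right) \left(G + a\right)$ ($K{\left(G,a \right)} = \left(G + a\right) \left(-9 + a\right) = \left(-9 + a\right) \left(G + a\right)$)
$\left(453 + K{\left(-8,-10 + 0 \right)}\right)^{2} = \left(453 - \left(-72 - \left(-10 + 0\right)^{2} + 17 \left(-10 + 0\right)\right)\right)^{2} = \left(453 + \left(\left(-10\right)^{2} + 72 - -90 - -80\right)\right)^{2} = \left(453 + \left(100 + 72 + 90 + 80\right)\right)^{2} = \left(453 + 342\right)^{2} = 795^{2} = 632025$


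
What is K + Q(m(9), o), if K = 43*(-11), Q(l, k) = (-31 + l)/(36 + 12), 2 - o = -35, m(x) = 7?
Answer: -947/2 ≈ -473.50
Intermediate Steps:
o = 37 (o = 2 - 1*(-35) = 2 + 35 = 37)
Q(l, k) = -31/48 + l/48 (Q(l, k) = (-31 + l)/48 = (-31 + l)*(1/48) = -31/48 + l/48)
K = -473
K + Q(m(9), o) = -473 + (-31/48 + (1/48)*7) = -473 + (-31/48 + 7/48) = -473 - ½ = -947/2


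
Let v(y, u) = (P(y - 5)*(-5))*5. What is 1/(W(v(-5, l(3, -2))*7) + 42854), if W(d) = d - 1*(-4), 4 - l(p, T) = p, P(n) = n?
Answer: 1/44608 ≈ 2.2418e-5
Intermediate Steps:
l(p, T) = 4 - p
v(y, u) = 125 - 25*y (v(y, u) = ((y - 5)*(-5))*5 = ((-5 + y)*(-5))*5 = (25 - 5*y)*5 = 125 - 25*y)
W(d) = 4 + d (W(d) = d + 4 = 4 + d)
1/(W(v(-5, l(3, -2))*7) + 42854) = 1/((4 + (125 - 25*(-5))*7) + 42854) = 1/((4 + (125 + 125)*7) + 42854) = 1/((4 + 250*7) + 42854) = 1/((4 + 1750) + 42854) = 1/(1754 + 42854) = 1/44608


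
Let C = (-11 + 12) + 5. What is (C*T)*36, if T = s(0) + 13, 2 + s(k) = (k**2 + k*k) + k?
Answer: 2376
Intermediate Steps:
s(k) = -2 + k + 2*k**2 (s(k) = -2 + ((k**2 + k*k) + k) = -2 + ((k**2 + k**2) + k) = -2 + (2*k**2 + k) = -2 + (k + 2*k**2) = -2 + k + 2*k**2)
T = 11 (T = (-2 + 0 + 2*0**2) + 13 = (-2 + 0 + 2*0) + 13 = (-2 + 0 + 0) + 13 = -2 + 13 = 11)
C = 6 (C = 1 + 5 = 6)
(C*T)*36 = (6*11)*36 = 66*36 = 2376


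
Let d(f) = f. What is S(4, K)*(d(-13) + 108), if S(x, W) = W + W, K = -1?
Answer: -190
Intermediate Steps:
S(x, W) = 2*W
S(4, K)*(d(-13) + 108) = (2*(-1))*(-13 + 108) = -2*95 = -190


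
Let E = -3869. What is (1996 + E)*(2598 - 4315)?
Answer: 3215941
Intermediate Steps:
(1996 + E)*(2598 - 4315) = (1996 - 3869)*(2598 - 4315) = -1873*(-1717) = 3215941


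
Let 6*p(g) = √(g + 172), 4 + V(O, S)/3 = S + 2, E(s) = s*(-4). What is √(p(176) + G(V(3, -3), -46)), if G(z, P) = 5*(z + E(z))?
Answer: √(2025 + 3*√87)/3 ≈ 15.103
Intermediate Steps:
E(s) = -4*s
V(O, S) = -6 + 3*S (V(O, S) = -12 + 3*(S + 2) = -12 + 3*(2 + S) = -12 + (6 + 3*S) = -6 + 3*S)
G(z, P) = -15*z (G(z, P) = 5*(z - 4*z) = 5*(-3*z) = -15*z)
p(g) = √(172 + g)/6 (p(g) = √(g + 172)/6 = √(172 + g)/6)
√(p(176) + G(V(3, -3), -46)) = √(√(172 + 176)/6 - 15*(-6 + 3*(-3))) = √(√348/6 - 15*(-6 - 9)) = √((2*√87)/6 - 15*(-15)) = √(√87/3 + 225) = √(225 + √87/3)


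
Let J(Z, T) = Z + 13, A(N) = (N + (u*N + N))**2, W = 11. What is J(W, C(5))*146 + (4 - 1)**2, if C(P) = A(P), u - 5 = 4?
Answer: 3513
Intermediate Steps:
u = 9 (u = 5 + 4 = 9)
A(N) = 121*N**2 (A(N) = (N + (9*N + N))**2 = (N + 10*N)**2 = (11*N)**2 = 121*N**2)
C(P) = 121*P**2
J(Z, T) = 13 + Z
J(W, C(5))*146 + (4 - 1)**2 = (13 + 11)*146 + (4 - 1)**2 = 24*146 + 3**2 = 3504 + 9 = 3513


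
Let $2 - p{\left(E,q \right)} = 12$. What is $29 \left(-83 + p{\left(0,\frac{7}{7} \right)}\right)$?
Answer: $-2697$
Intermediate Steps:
$p{\left(E,q \right)} = -10$ ($p{\left(E,q \right)} = 2 - 12 = -10$)
$29 \left(-83 + p{\left(0,\frac{7}{7} \right)}\right) = 29 \left(-83 - 10\right) = 29 \left(-93\right) = -2697$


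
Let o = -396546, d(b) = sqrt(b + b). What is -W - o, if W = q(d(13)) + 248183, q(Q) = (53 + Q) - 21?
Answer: 148331 - sqrt(26) ≈ 1.4833e+5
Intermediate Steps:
d(b) = sqrt(2)*sqrt(b) (d(b) = sqrt(2*b) = sqrt(2)*sqrt(b))
q(Q) = 32 + Q
W = 248215 + sqrt(26) (W = (32 + sqrt(2)*sqrt(13)) + 248183 = (32 + sqrt(26)) + 248183 = 248215 + sqrt(26) ≈ 2.4822e+5)
-W - o = -(248215 + sqrt(26)) - 1*(-396546) = (-248215 - sqrt(26)) + 396546 = 148331 - sqrt(26)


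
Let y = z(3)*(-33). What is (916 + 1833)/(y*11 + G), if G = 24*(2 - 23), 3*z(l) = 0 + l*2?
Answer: -2749/1230 ≈ -2.2350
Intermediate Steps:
z(l) = 2*l/3 (z(l) = (0 + l*2)/3 = (0 + 2*l)/3 = (2*l)/3 = 2*l/3)
y = -66 (y = ((2/3)*3)*(-33) = 2*(-33) = -66)
G = -504 (G = 24*(-21) = -504)
(916 + 1833)/(y*11 + G) = (916 + 1833)/(-66*11 - 504) = 2749/(-726 - 504) = 2749/(-1230) = 2749*(-1/1230) = -2749/1230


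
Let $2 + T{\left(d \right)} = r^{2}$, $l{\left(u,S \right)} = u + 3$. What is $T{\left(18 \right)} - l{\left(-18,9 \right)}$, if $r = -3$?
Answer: $22$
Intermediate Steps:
$l{\left(u,S \right)} = 3 + u$
$T{\left(d \right)} = 7$ ($T{\left(d \right)} = -2 + \left(-3\right)^{2} = -2 + 9 = 7$)
$T{\left(18 \right)} - l{\left(-18,9 \right)} = 7 - \left(3 - 18\right) = 7 - -15 = 7 + 15 = 22$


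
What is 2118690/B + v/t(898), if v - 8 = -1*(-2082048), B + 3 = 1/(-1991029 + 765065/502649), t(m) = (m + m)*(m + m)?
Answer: -122133199418203305693373/172937048117623462 ≈ -7.0623e+5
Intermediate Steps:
t(m) = 4*m² (t(m) = (2*m)*(2*m) = 4*m²)
B = -428909202131/142969710108 (B = -3 + 1/(-1991029 + 765065/502649) = -3 + 1/(-1991029 + 765065*(1/502649)) = -3 + 1/(-1991029 + 109295/71807) = -3 + 1/(-142969710108/71807) = -3 - 71807/142969710108 = -428909202131/142969710108 ≈ -3.0000)
v = 2082056 (v = 8 - 1*(-2082048) = 8 + 2082048 = 2082056)
2118690/B + v/t(898) = 2118690/(-428909202131/142969710108) + 2082056/((4*898²)) = 2118690*(-142969710108/428909202131) + 2082056/((4*806404)) = -302908495108718520/428909202131 + 2082056/3225616 = -302908495108718520/428909202131 + 2082056*(1/3225616) = -302908495108718520/428909202131 + 260257/403202 = -122133199418203305693373/172937048117623462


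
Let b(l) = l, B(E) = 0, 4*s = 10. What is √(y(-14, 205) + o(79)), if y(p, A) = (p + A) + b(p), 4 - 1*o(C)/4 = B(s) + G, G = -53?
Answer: 9*√5 ≈ 20.125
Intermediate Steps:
s = 5/2 (s = (¼)*10 = 5/2 ≈ 2.5000)
o(C) = 228 (o(C) = 16 - 4*(0 - 53) = 16 - 4*(-53) = 16 + 212 = 228)
y(p, A) = A + 2*p (y(p, A) = (p + A) + p = (A + p) + p = A + 2*p)
√(y(-14, 205) + o(79)) = √((205 + 2*(-14)) + 228) = √((205 - 28) + 228) = √(177 + 228) = √405 = 9*√5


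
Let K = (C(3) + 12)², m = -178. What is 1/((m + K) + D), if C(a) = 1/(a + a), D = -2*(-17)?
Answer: 36/145 ≈ 0.24828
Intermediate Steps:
D = 34
C(a) = 1/(2*a)
K = 5329/36 (K = ((½)/3 + 12)² = ((½)*(⅓) + 12)² = (⅙ + 12)² = (73/6)² = 5329/36 ≈ 148.03)
1/((m + K) + D) = 1/((-178 + 5329/36) + 34) = 1/(-1079/36 + 34) = 1/(145/36) = 36/145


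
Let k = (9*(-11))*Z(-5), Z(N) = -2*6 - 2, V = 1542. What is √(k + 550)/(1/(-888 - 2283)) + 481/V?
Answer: -215145527/1542 ≈ -1.3952e+5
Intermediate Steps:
Z(N) = -14 (Z(N) = -12 - 2 = -14)
k = 1386 (k = (9*(-11))*(-14) = -99*(-14) = 1386)
√(k + 550)/(1/(-888 - 2283)) + 481/V = √(1386 + 550)/(1/(-888 - 2283)) + 481/1542 = √1936/(1/(-3171)) + 481*(1/1542) = 44/(-1/3171) + 481/1542 = 44*(-3171) + 481/1542 = -139524 + 481/1542 = -215145527/1542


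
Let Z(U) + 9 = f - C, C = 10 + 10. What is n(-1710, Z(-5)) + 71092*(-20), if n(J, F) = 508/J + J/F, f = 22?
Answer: -8508252128/5985 ≈ -1.4216e+6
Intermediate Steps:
C = 20
Z(U) = -7 (Z(U) = -9 + (22 - 1*20) = -9 + (22 - 20) = -9 + 2 = -7)
n(-1710, Z(-5)) + 71092*(-20) = (508/(-1710) - 1710/(-7)) + 71092*(-20) = (508*(-1/1710) - 1710*(-⅐)) - 1421840 = (-254/855 + 1710/7) - 1421840 = 1460272/5985 - 1421840 = -8508252128/5985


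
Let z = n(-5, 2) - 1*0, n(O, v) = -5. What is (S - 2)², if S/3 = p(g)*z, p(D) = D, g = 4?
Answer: 3844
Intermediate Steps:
z = -5 (z = -5 - 1*0 = -5 + 0 = -5)
S = -60 (S = 3*(4*(-5)) = 3*(-20) = -60)
(S - 2)² = (-60 - 2)² = (-62)² = 3844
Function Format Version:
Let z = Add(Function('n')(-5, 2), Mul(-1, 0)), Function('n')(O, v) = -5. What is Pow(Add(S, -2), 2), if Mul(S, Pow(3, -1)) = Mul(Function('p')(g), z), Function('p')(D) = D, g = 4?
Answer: 3844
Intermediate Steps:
z = -5 (z = Add(-5, Mul(-1, 0)) = Add(-5, 0) = -5)
S = -60 (S = Mul(3, Mul(4, -5)) = Mul(3, -20) = -60)
Pow(Add(S, -2), 2) = Pow(Add(-60, -2), 2) = Pow(-62, 2) = 3844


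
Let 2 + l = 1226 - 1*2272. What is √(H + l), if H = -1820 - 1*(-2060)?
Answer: 2*I*√202 ≈ 28.425*I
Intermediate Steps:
l = -1048 (l = -2 + (1226 - 1*2272) = -2 + (1226 - 2272) = -2 - 1046 = -1048)
H = 240 (H = -1820 + 2060 = 240)
√(H + l) = √(240 - 1048) = √(-808) = 2*I*√202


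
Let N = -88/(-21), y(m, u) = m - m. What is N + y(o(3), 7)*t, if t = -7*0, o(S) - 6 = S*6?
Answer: 88/21 ≈ 4.1905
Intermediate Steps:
o(S) = 6 + 6*S (o(S) = 6 + S*6 = 6 + 6*S)
y(m, u) = 0
t = 0
N = 88/21 (N = -88*(-1/21) = 88/21 ≈ 4.1905)
N + y(o(3), 7)*t = 88/21 + 0*0 = 88/21 + 0 = 88/21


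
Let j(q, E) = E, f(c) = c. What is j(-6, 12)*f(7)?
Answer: 84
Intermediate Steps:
j(-6, 12)*f(7) = 12*7 = 84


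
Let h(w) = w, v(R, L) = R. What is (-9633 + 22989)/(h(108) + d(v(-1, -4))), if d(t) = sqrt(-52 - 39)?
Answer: 1442448/11755 - 13356*I*sqrt(91)/11755 ≈ 122.71 - 10.839*I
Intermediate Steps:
d(t) = I*sqrt(91) (d(t) = sqrt(-91) = I*sqrt(91))
(-9633 + 22989)/(h(108) + d(v(-1, -4))) = (-9633 + 22989)/(108 + I*sqrt(91)) = 13356/(108 + I*sqrt(91))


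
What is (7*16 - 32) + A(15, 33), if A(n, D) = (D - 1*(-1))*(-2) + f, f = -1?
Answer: 11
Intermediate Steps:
A(n, D) = -3 - 2*D (A(n, D) = (D - 1*(-1))*(-2) - 1 = (D + 1)*(-2) - 1 = (1 + D)*(-2) - 1 = (-2 - 2*D) - 1 = -3 - 2*D)
(7*16 - 32) + A(15, 33) = (7*16 - 32) + (-3 - 2*33) = (112 - 32) + (-3 - 66) = 80 - 69 = 11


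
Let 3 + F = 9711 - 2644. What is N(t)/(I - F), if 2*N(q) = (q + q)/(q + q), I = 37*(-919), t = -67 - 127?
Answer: -1/82134 ≈ -1.2175e-5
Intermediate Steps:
t = -194
F = 7064 (F = -3 + (9711 - 2644) = -3 + 7067 = 7064)
I = -34003
N(q) = ½ (N(q) = ((q + q)/(q + q))/2 = ((2*q)/((2*q)))/2 = ((2*q)*(1/(2*q)))/2 = (½)*1 = ½)
N(t)/(I - F) = 1/(2*(-34003 - 1*7064)) = 1/(2*(-34003 - 7064)) = (½)/(-41067) = (½)*(-1/41067) = -1/82134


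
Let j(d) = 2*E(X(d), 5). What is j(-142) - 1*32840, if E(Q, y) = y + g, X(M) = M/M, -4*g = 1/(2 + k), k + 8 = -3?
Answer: -590939/18 ≈ -32830.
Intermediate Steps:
k = -11 (k = -8 - 3 = -11)
g = 1/36 (g = -1/(4*(2 - 11)) = -1/4/(-9) = -1/4*(-1/9) = 1/36 ≈ 0.027778)
X(M) = 1
E(Q, y) = 1/36 + y (E(Q, y) = y + 1/36 = 1/36 + y)
j(d) = 181/18 (j(d) = 2*(1/36 + 5) = 2*(181/36) = 181/18)
j(-142) - 1*32840 = 181/18 - 1*32840 = 181/18 - 32840 = -590939/18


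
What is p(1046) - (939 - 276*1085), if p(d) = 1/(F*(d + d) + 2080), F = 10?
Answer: 6865983001/23000 ≈ 2.9852e+5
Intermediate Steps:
p(d) = 1/(2080 + 20*d) (p(d) = 1/(10*(d + d) + 2080) = 1/(10*(2*d) + 2080) = 1/(20*d + 2080) = 1/(2080 + 20*d))
p(1046) - (939 - 276*1085) = 1/(20*(104 + 1046)) - (939 - 276*1085) = (1/20)/1150 - (939 - 299460) = (1/20)*(1/1150) - 1*(-298521) = 1/23000 + 298521 = 6865983001/23000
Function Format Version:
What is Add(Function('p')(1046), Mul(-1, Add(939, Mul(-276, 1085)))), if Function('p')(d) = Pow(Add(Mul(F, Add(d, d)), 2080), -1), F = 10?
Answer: Rational(6865983001, 23000) ≈ 2.9852e+5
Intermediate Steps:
Function('p')(d) = Pow(Add(2080, Mul(20, d)), -1) (Function('p')(d) = Pow(Add(Mul(10, Add(d, d)), 2080), -1) = Pow(Add(Mul(10, Mul(2, d)), 2080), -1) = Pow(Add(Mul(20, d), 2080), -1) = Pow(Add(2080, Mul(20, d)), -1))
Add(Function('p')(1046), Mul(-1, Add(939, Mul(-276, 1085)))) = Add(Mul(Rational(1, 20), Pow(Add(104, 1046), -1)), Mul(-1, Add(939, Mul(-276, 1085)))) = Add(Mul(Rational(1, 20), Pow(1150, -1)), Mul(-1, Add(939, -299460))) = Add(Mul(Rational(1, 20), Rational(1, 1150)), Mul(-1, -298521)) = Add(Rational(1, 23000), 298521) = Rational(6865983001, 23000)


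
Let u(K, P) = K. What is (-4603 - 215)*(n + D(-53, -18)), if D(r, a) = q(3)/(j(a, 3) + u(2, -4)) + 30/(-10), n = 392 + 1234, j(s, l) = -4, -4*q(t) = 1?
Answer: -31280865/4 ≈ -7.8202e+6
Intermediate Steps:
q(t) = -¼ (q(t) = -¼*1 = -¼)
n = 1626
D(r, a) = -23/8 (D(r, a) = -1/(4*(-4 + 2)) + 30/(-10) = -¼/(-2) + 30*(-⅒) = -¼*(-½) - 3 = ⅛ - 3 = -23/8)
(-4603 - 215)*(n + D(-53, -18)) = (-4603 - 215)*(1626 - 23/8) = -4818*12985/8 = -31280865/4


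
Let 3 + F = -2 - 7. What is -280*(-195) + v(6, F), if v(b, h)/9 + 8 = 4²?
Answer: 54672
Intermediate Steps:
F = -12 (F = -3 + (-2 - 7) = -3 - 9 = -12)
v(b, h) = 72 (v(b, h) = -72 + 9*4² = -72 + 9*16 = -72 + 144 = 72)
-280*(-195) + v(6, F) = -280*(-195) + 72 = 54600 + 72 = 54672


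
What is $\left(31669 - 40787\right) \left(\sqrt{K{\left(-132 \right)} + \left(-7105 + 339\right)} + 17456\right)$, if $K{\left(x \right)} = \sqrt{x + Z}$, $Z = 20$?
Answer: $-159163808 - 9118 \sqrt{-6766 + 4 i \sqrt{7}} \approx -1.5916 \cdot 10^{8} - 7.5001 \cdot 10^{5} i$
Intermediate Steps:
$K{\left(x \right)} = \sqrt{20 + x}$ ($K{\left(x \right)} = \sqrt{x + 20} = \sqrt{20 + x}$)
$\left(31669 - 40787\right) \left(\sqrt{K{\left(-132 \right)} + \left(-7105 + 339\right)} + 17456\right) = \left(31669 - 40787\right) \left(\sqrt{\sqrt{20 - 132} + \left(-7105 + 339\right)} + 17456\right) = - 9118 \left(\sqrt{\sqrt{-112} - 6766} + 17456\right) = - 9118 \left(\sqrt{4 i \sqrt{7} - 6766} + 17456\right) = - 9118 \left(\sqrt{-6766 + 4 i \sqrt{7}} + 17456\right) = - 9118 \left(17456 + \sqrt{-6766 + 4 i \sqrt{7}}\right) = -159163808 - 9118 \sqrt{-6766 + 4 i \sqrt{7}}$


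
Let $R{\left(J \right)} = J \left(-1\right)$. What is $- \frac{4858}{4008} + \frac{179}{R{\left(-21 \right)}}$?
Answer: $\frac{102569}{14028} \approx 7.3117$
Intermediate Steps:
$R{\left(J \right)} = - J$
$- \frac{4858}{4008} + \frac{179}{R{\left(-21 \right)}} = - \frac{4858}{4008} + \frac{179}{\left(-1\right) \left(-21\right)} = \left(-4858\right) \frac{1}{4008} + \frac{179}{21} = - \frac{2429}{2004} + 179 \cdot \frac{1}{21} = - \frac{2429}{2004} + \frac{179}{21} = \frac{102569}{14028}$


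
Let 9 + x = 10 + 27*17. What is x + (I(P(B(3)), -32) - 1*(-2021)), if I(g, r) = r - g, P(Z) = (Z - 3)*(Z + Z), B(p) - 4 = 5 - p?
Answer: 2413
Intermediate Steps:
B(p) = 9 - p (B(p) = 4 + (5 - p) = 9 - p)
x = 460 (x = -9 + (10 + 27*17) = -9 + (10 + 459) = -9 + 469 = 460)
P(Z) = 2*Z*(-3 + Z) (P(Z) = (-3 + Z)*(2*Z) = 2*Z*(-3 + Z))
x + (I(P(B(3)), -32) - 1*(-2021)) = 460 + ((-32 - 2*(9 - 1*3)*(-3 + (9 - 1*3))) - 1*(-2021)) = 460 + ((-32 - 2*(9 - 3)*(-3 + (9 - 3))) + 2021) = 460 + ((-32 - 2*6*(-3 + 6)) + 2021) = 460 + ((-32 - 2*6*3) + 2021) = 460 + ((-32 - 1*36) + 2021) = 460 + ((-32 - 36) + 2021) = 460 + (-68 + 2021) = 460 + 1953 = 2413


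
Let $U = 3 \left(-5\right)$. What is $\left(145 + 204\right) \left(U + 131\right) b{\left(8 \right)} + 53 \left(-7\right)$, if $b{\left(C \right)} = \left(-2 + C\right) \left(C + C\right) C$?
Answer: $31091341$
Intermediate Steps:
$b{\left(C \right)} = 2 C^{2} \left(-2 + C\right)$ ($b{\left(C \right)} = \left(-2 + C\right) 2 C C = \left(-2 + C\right) 2 C^{2} = 2 C^{2} \left(-2 + C\right)$)
$U = -15$
$\left(145 + 204\right) \left(U + 131\right) b{\left(8 \right)} + 53 \left(-7\right) = \left(145 + 204\right) \left(-15 + 131\right) 2 \cdot 8^{2} \left(-2 + 8\right) + 53 \left(-7\right) = 349 \cdot 116 \cdot 2 \cdot 64 \cdot 6 - 371 = 40484 \cdot 768 - 371 = 31091712 - 371 = 31091341$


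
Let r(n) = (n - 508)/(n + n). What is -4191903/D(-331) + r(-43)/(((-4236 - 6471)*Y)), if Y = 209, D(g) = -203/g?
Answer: -14053942017661933/2056150866 ≈ -6.8351e+6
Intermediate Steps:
r(n) = (-508 + n)/(2*n) (r(n) = (-508 + n)/((2*n)) = (-508 + n)*(1/(2*n)) = (-508 + n)/(2*n))
-4191903/D(-331) + r(-43)/(((-4236 - 6471)*Y)) = -4191903/((-203/(-331))) + ((½)*(-508 - 43)/(-43))/(((-4236 - 6471)*209)) = -4191903/((-203*(-1/331))) + ((½)*(-1/43)*(-551))/((-10707*209)) = -4191903/203/331 + (551/86)/(-2237763) = -4191903*331/203 + (551/86)*(-1/2237763) = -1387519893/203 - 29/10128822 = -14053942017661933/2056150866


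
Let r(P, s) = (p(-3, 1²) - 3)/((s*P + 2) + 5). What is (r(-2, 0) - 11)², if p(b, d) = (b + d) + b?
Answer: 7225/49 ≈ 147.45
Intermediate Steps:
p(b, d) = d + 2*b
r(P, s) = -8/(7 + P*s) (r(P, s) = ((1² + 2*(-3)) - 3)/((s*P + 2) + 5) = ((1 - 6) - 3)/((P*s + 2) + 5) = (-5 - 3)/((2 + P*s) + 5) = -8/(7 + P*s))
(r(-2, 0) - 11)² = (-8/(7 - 2*0) - 11)² = (-8/(7 + 0) - 11)² = (-8/7 - 11)² = (-85/7)² = 7225/49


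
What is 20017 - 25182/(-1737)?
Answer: 3866079/193 ≈ 20032.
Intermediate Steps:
20017 - 25182/(-1737) = 20017 - 25182*(-1)/1737 = 20017 - 1*(-2798/193) = 20017 + 2798/193 = 3866079/193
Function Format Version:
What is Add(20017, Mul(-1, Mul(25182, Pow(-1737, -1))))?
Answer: Rational(3866079, 193) ≈ 20032.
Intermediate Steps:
Add(20017, Mul(-1, Mul(25182, Pow(-1737, -1)))) = Add(20017, Mul(-1, Mul(25182, Rational(-1, 1737)))) = Add(20017, Mul(-1, Rational(-2798, 193))) = Add(20017, Rational(2798, 193)) = Rational(3866079, 193)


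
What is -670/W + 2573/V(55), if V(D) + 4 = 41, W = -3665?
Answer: 1890967/27121 ≈ 69.723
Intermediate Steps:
V(D) = 37 (V(D) = -4 + 41 = 37)
-670/W + 2573/V(55) = -670/(-3665) + 2573/37 = -670*(-1/3665) + 2573*(1/37) = 134/733 + 2573/37 = 1890967/27121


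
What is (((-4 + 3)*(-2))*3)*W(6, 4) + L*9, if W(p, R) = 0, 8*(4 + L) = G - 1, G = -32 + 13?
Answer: -117/2 ≈ -58.500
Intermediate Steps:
G = -19
L = -13/2 (L = -4 + (-19 - 1)/8 = -4 + (1/8)*(-20) = -4 - 5/2 = -13/2 ≈ -6.5000)
(((-4 + 3)*(-2))*3)*W(6, 4) + L*9 = (((-4 + 3)*(-2))*3)*0 - 13/2*9 = (-1*(-2)*3)*0 - 117/2 = (2*3)*0 - 117/2 = 6*0 - 117/2 = 0 - 117/2 = -117/2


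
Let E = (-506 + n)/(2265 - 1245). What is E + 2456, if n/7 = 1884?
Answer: 74053/30 ≈ 2468.4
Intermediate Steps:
n = 13188 (n = 7*1884 = 13188)
E = 373/30 (E = (-506 + 13188)/(2265 - 1245) = 12682/1020 = 12682*(1/1020) = 373/30 ≈ 12.433)
E + 2456 = 373/30 + 2456 = 74053/30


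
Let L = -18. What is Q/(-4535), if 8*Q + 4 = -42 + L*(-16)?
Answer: -121/18140 ≈ -0.0066703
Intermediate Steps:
Q = 121/4 (Q = -½ + (-42 - 18*(-16))/8 = -½ + (-42 + 288)/8 = -½ + (⅛)*246 = -½ + 123/4 = 121/4 ≈ 30.250)
Q/(-4535) = (121/4)/(-4535) = (121/4)*(-1/4535) = -121/18140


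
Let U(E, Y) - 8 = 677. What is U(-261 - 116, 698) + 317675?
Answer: 318360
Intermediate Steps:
U(E, Y) = 685 (U(E, Y) = 8 + 677 = 685)
U(-261 - 116, 698) + 317675 = 685 + 317675 = 318360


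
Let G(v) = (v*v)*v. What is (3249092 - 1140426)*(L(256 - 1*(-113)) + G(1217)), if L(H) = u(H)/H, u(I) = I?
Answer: 3800839497131124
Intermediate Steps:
G(v) = v**3 (G(v) = v**2*v = v**3)
L(H) = 1 (L(H) = H/H = 1)
(3249092 - 1140426)*(L(256 - 1*(-113)) + G(1217)) = (3249092 - 1140426)*(1 + 1217**3) = 2108666*(1 + 1802485313) = 2108666*1802485314 = 3800839497131124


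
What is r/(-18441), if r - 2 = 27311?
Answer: -27313/18441 ≈ -1.4811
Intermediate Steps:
r = 27313 (r = 2 + 27311 = 27313)
r/(-18441) = 27313/(-18441) = 27313*(-1/18441) = -27313/18441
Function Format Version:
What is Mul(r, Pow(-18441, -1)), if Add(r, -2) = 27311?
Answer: Rational(-27313, 18441) ≈ -1.4811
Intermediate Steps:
r = 27313 (r = Add(2, 27311) = 27313)
Mul(r, Pow(-18441, -1)) = Mul(27313, Pow(-18441, -1)) = Mul(27313, Rational(-1, 18441)) = Rational(-27313, 18441)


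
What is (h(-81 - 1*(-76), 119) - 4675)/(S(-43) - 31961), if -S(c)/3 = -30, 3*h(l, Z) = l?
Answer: 14030/95613 ≈ 0.14674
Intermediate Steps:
h(l, Z) = l/3
S(c) = 90 (S(c) = -3*(-30) = 90)
(h(-81 - 1*(-76), 119) - 4675)/(S(-43) - 31961) = ((-81 - 1*(-76))/3 - 4675)/(90 - 31961) = ((-81 + 76)/3 - 4675)/(-31871) = ((⅓)*(-5) - 4675)*(-1/31871) = (-5/3 - 4675)*(-1/31871) = -14030/3*(-1/31871) = 14030/95613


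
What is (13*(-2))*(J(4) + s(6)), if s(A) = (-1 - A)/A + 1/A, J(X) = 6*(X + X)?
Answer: -1222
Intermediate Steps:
J(X) = 12*X (J(X) = 6*(2*X) = 12*X)
s(A) = 1/A + (-1 - A)/A (s(A) = (-1 - A)/A + 1/A = 1/A + (-1 - A)/A)
(13*(-2))*(J(4) + s(6)) = (13*(-2))*(12*4 - 1) = -26*(48 - 1) = -26*47 = -1222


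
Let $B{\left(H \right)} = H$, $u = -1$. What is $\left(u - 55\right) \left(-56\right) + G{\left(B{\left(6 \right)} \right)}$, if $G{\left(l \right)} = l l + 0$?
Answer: $3172$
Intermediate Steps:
$G{\left(l \right)} = l^{2}$ ($G{\left(l \right)} = l^{2} + 0 = l^{2}$)
$\left(u - 55\right) \left(-56\right) + G{\left(B{\left(6 \right)} \right)} = \left(-1 - 55\right) \left(-56\right) + 6^{2} = \left(-56\right) \left(-56\right) + 36 = 3136 + 36 = 3172$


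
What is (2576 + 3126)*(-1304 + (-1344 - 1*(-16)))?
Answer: -15007664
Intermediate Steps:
(2576 + 3126)*(-1304 + (-1344 - 1*(-16))) = 5702*(-1304 + (-1344 + 16)) = 5702*(-1304 - 1328) = 5702*(-2632) = -15007664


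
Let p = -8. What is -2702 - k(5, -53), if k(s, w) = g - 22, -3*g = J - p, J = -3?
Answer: -8035/3 ≈ -2678.3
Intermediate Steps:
g = -5/3 (g = -(-3 - 1*(-8))/3 = -(-3 + 8)/3 = -1/3*5 = -5/3 ≈ -1.6667)
k(s, w) = -71/3 (k(s, w) = -5/3 - 22 = -71/3)
-2702 - k(5, -53) = -2702 - 1*(-71/3) = -2702 + 71/3 = -8035/3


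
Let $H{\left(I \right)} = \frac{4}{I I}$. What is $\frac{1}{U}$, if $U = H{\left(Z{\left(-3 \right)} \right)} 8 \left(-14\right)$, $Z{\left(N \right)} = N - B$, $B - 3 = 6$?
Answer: $- \frac{9}{28} \approx -0.32143$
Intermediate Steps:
$B = 9$ ($B = 3 + 6 = 9$)
$Z{\left(N \right)} = -9 + N$ ($Z{\left(N \right)} = N - 9 = -9 + N$)
$H{\left(I \right)} = \frac{4}{I^{2}}$
$U = - \frac{28}{9}$ ($U = \frac{4}{\left(-9 - 3\right)^{2}} \cdot 8 \left(-14\right) = \frac{4}{144} \cdot 8 \left(-14\right) = 4 \cdot \frac{1}{144} \cdot 8 \left(-14\right) = \frac{1}{36} \cdot 8 \left(-14\right) = \frac{2}{9} \left(-14\right) = - \frac{28}{9} \approx -3.1111$)
$\frac{1}{U} = \frac{1}{- \frac{28}{9}} = - \frac{9}{28}$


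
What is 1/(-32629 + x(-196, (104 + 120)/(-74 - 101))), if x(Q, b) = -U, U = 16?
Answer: -1/32645 ≈ -3.0633e-5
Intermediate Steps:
x(Q, b) = -16 (x(Q, b) = -1*16 = -16)
1/(-32629 + x(-196, (104 + 120)/(-74 - 101))) = 1/(-32629 - 16) = 1/(-32645) = -1/32645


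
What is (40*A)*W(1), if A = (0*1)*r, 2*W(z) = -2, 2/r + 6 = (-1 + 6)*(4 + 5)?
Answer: 0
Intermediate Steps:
r = 2/39 (r = 2/(-6 + (-1 + 6)*(4 + 5)) = 2/(-6 + 5*9) = 2/(-6 + 45) = 2/39 ≈ 0.051282)
W(z) = -1 (W(z) = (½)*(-2) = -1)
A = 0 (A = (0*1)*(2/39) = 0*(2/39) = 0)
(40*A)*W(1) = (40*0)*(-1) = 0*(-1) = 0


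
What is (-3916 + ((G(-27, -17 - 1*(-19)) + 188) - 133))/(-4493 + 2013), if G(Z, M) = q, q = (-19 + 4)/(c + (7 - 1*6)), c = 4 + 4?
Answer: 2897/1860 ≈ 1.5575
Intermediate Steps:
c = 8
q = -5/3 (q = (-19 + 4)/(8 + (7 - 1*6)) = -15/(8 + (7 - 6)) = -15/(8 + 1) = -15/9 = -15*⅑ = -5/3 ≈ -1.6667)
G(Z, M) = -5/3
(-3916 + ((G(-27, -17 - 1*(-19)) + 188) - 133))/(-4493 + 2013) = (-3916 + ((-5/3 + 188) - 133))/(-4493 + 2013) = (-3916 + (559/3 - 133))/(-2480) = (-3916 + 160/3)*(-1/2480) = -11588/3*(-1/2480) = 2897/1860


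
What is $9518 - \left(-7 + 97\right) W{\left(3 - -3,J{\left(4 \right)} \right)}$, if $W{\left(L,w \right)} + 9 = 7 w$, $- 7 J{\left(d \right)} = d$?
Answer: $10688$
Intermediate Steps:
$J{\left(d \right)} = - \frac{d}{7}$
$W{\left(L,w \right)} = -9 + 7 w$
$9518 - \left(-7 + 97\right) W{\left(3 - -3,J{\left(4 \right)} \right)} = 9518 - \left(-7 + 97\right) \left(-9 + 7 \left(\left(- \frac{1}{7}\right) 4\right)\right) = 9518 - 90 \left(-9 + 7 \left(- \frac{4}{7}\right)\right) = 9518 - 90 \left(-9 - 4\right) = 9518 - 90 \left(-13\right) = 9518 - -1170 = 9518 + 1170 = 10688$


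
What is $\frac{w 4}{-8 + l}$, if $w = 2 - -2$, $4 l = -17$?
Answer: $- \frac{64}{49} \approx -1.3061$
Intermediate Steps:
$l = - \frac{17}{4}$ ($l = \frac{1}{4} \left(-17\right) = - \frac{17}{4} \approx -4.25$)
$w = 4$ ($w = 2 + 2 = 4$)
$\frac{w 4}{-8 + l} = \frac{4 \cdot 4}{-8 - \frac{17}{4}} = \frac{16}{- \frac{49}{4}} = 16 \left(- \frac{4}{49}\right) = - \frac{64}{49}$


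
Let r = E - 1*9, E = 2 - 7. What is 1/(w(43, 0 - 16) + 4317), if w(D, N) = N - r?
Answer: 1/4315 ≈ 0.00023175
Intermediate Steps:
E = -5
r = -14 (r = -5 - 1*9 = -5 - 9 = -14)
w(D, N) = 14 + N (w(D, N) = N - 1*(-14) = N + 14 = 14 + N)
1/(w(43, 0 - 16) + 4317) = 1/((14 + (0 - 16)) + 4317) = 1/((14 - 16) + 4317) = 1/(-2 + 4317) = 1/4315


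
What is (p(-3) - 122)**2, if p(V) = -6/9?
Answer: 135424/9 ≈ 15047.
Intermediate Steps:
p(V) = -2/3 (p(V) = -6*1/9 = -2/3)
(p(-3) - 122)**2 = (-2/3 - 122)**2 = (-368/3)**2 = 135424/9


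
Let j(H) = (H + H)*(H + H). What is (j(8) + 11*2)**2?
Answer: 77284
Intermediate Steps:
j(H) = 4*H**2 (j(H) = (2*H)*(2*H) = 4*H**2)
(j(8) + 11*2)**2 = (4*8**2 + 11*2)**2 = (4*64 + 22)**2 = (256 + 22)**2 = 278**2 = 77284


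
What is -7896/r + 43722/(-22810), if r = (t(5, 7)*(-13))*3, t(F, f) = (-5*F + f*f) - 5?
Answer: 24618293/2817035 ≈ 8.7391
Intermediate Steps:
t(F, f) = -5 + f**2 - 5*F (t(F, f) = (-5*F + f**2) - 5 = (f**2 - 5*F) - 5 = -5 + f**2 - 5*F)
r = -741 (r = ((-5 + 7**2 - 5*5)*(-13))*3 = ((-5 + 49 - 25)*(-13))*3 = (19*(-13))*3 = -247*3 = -741)
-7896/r + 43722/(-22810) = -7896/(-741) + 43722/(-22810) = -7896*(-1/741) + 43722*(-1/22810) = 2632/247 - 21861/11405 = 24618293/2817035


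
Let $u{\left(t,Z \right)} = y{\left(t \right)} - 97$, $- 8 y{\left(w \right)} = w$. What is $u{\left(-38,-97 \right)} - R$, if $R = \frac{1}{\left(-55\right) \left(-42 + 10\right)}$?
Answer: $- \frac{162361}{1760} \approx -92.251$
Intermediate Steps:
$y{\left(w \right)} = - \frac{w}{8}$
$u{\left(t,Z \right)} = -97 - \frac{t}{8}$ ($u{\left(t,Z \right)} = - \frac{t}{8} - 97 = -97 - \frac{t}{8}$)
$R = \frac{1}{1760}$ ($R = \frac{1}{\left(-55\right) \left(-32\right)} = \frac{1}{1760} \approx 0.00056818$)
$u{\left(-38,-97 \right)} - R = \left(-97 - - \frac{19}{4}\right) - \frac{1}{1760} = \left(-97 + \frac{19}{4}\right) - \frac{1}{1760} = - \frac{369}{4} - \frac{1}{1760} = - \frac{162361}{1760}$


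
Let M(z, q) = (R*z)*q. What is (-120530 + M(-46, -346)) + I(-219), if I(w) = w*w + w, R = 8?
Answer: 54540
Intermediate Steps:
M(z, q) = 8*q*z (M(z, q) = (8*z)*q = 8*q*z)
I(w) = w + w**2 (I(w) = w**2 + w = w + w**2)
(-120530 + M(-46, -346)) + I(-219) = (-120530 + 8*(-346)*(-46)) - 219*(1 - 219) = (-120530 + 127328) - 219*(-218) = 6798 + 47742 = 54540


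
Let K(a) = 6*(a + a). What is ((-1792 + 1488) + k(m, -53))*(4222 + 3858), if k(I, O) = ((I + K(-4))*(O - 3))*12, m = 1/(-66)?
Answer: 2840798720/11 ≈ 2.5825e+8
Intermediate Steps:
m = -1/66 ≈ -0.015152
K(a) = 12*a (K(a) = 6*(2*a) = 12*a)
k(I, O) = 12*(-48 + I)*(-3 + O) (k(I, O) = ((I + 12*(-4))*(O - 3))*12 = ((I - 48)*(-3 + O))*12 = ((-48 + I)*(-3 + O))*12 = 12*(-48 + I)*(-3 + O))
((-1792 + 1488) + k(m, -53))*(4222 + 3858) = ((-1792 + 1488) + (1728 - 576*(-53) - 36*(-1/66) + 12*(-1/66)*(-53)))*(4222 + 3858) = (-304 + (1728 + 30528 + 6/11 + 106/11))*8080 = (-304 + 354928/11)*8080 = (351584/11)*8080 = 2840798720/11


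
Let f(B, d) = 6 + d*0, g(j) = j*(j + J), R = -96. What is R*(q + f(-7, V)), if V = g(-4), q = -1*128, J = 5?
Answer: 11712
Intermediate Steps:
g(j) = j*(5 + j) (g(j) = j*(j + 5) = j*(5 + j))
q = -128
V = -4 (V = -4*(5 - 4) = -4*1 = -4)
f(B, d) = 6 (f(B, d) = 6 + 0 = 6)
R*(q + f(-7, V)) = -96*(-128 + 6) = -96*(-122) = 11712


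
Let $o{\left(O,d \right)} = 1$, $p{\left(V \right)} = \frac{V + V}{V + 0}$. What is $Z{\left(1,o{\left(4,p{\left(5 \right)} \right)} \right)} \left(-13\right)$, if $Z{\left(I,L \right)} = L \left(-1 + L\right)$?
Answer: $0$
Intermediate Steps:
$p{\left(V \right)} = 2$ ($p{\left(V \right)} = \frac{2 V}{V} = 2$)
$Z{\left(1,o{\left(4,p{\left(5 \right)} \right)} \right)} \left(-13\right) = 1 \left(-1 + 1\right) \left(-13\right) = 1 \cdot 0 \left(-13\right) = 0 \left(-13\right) = 0$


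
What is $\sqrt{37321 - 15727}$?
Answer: $\sqrt{21594} \approx 146.95$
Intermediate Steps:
$\sqrt{37321 - 15727} = \sqrt{21594}$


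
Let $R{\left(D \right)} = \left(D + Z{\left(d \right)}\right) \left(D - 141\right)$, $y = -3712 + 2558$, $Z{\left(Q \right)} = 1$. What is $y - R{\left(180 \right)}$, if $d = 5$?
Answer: $-8213$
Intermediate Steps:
$y = -1154$
$R{\left(D \right)} = \left(1 + D\right) \left(-141 + D\right)$ ($R{\left(D \right)} = \left(D + 1\right) \left(D - 141\right) = \left(1 + D\right) \left(-141 + D\right)$)
$y - R{\left(180 \right)} = -1154 - \left(-141 + 180^{2} - 25200\right) = -1154 - \left(-141 + 32400 - 25200\right) = -1154 - 7059 = -8213$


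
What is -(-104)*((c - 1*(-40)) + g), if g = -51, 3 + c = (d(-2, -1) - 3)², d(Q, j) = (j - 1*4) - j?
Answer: 3640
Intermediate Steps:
d(Q, j) = -4 (d(Q, j) = (j - 4) - j = (-4 + j) - j = -4)
c = 46 (c = -3 + (-4 - 3)² = -3 + (-7)² = -3 + 49 = 46)
-(-104)*((c - 1*(-40)) + g) = -(-104)*((46 - 1*(-40)) - 51) = -(-104)*((46 + 40) - 51) = -(-104)*(86 - 51) = -(-104)*35 = -1*(-3640) = 3640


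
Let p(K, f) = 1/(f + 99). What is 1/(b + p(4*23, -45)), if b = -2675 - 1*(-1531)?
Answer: -54/61775 ≈ -0.00087414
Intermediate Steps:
p(K, f) = 1/(99 + f)
b = -1144 (b = -2675 + 1531 = -1144)
1/(b + p(4*23, -45)) = 1/(-1144 + 1/(99 - 45)) = 1/(-1144 + 1/54) = 1/(-61775/54) = -54/61775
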